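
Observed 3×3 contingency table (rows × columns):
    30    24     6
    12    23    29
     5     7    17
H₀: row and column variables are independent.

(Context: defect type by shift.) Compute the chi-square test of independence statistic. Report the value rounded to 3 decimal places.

test statistic = 31.118

Row totals [60, 64, 29], col totals [47, 54, 52], n=153
χ² = (30−18.43)²/18.43 + (24−21.18)²/21.18 + (6−20.39)²/20.39 + (12−19.66)²/19.66 + (23−22.59)²/22.59 + (29−21.75)²/21.75 + (5−8.91)²/8.91 + (7−10.24)²/10.24 + (17−9.86)²/9.86 = 31.1180
df = 4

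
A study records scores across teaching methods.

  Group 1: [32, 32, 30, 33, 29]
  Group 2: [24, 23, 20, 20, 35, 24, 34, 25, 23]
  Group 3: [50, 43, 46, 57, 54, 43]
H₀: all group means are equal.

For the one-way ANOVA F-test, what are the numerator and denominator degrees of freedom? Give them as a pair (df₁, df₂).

degrees of freedom = [2, 17]

k = 3 groups, N = 20 total
df = (k−1, N−k) = (3−1, 20−3) = (2, 17)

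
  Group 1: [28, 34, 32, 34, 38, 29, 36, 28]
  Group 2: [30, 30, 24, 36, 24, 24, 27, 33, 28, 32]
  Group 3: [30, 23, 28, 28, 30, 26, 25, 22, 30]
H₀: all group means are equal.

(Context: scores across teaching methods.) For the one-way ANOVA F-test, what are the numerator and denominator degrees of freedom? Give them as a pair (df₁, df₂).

k = 3 groups, N = 27 total
df = (k−1, N−k) = (3−1, 27−3) = (2, 24)

degrees of freedom = [2, 24]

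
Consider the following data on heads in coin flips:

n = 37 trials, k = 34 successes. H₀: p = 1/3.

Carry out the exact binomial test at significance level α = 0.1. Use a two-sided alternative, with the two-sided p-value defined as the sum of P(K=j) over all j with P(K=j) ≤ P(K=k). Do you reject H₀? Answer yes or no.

reject H₀: yes

Exact binomial: n=37, k=34, p₀=1/3=0.3333
P(X=j) = C(n,j)·p₀^j·(1−p₀)^(n−j); p = Σ P(X=j) over j with P(X=j) ≤ P(X=34)
p-value (two-sided) = 0.00000
At α=0.1: p < α → reject H₀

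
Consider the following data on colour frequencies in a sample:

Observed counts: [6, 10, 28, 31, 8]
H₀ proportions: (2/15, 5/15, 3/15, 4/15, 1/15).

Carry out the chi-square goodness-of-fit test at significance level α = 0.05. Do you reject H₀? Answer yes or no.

reject H₀: yes

n = 83; E_i = n·p_i = [11.07, 27.67, 16.60, 22.13, 5.53]
χ² = (6−11.07)²/11.07 + (10−27.67)²/27.67 + (28−16.60)²/16.60 + (31−22.13)²/22.13 + (8−5.53)²/5.53 = 26.0813
df = 4
p-value (upper-tail) = 0.00003
At α=0.05: p < α → reject H₀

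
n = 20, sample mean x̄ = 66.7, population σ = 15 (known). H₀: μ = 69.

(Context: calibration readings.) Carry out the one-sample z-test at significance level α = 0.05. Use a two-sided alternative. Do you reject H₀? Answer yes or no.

reject H₀: no

SE = σ/√n = 15/√20 = 3.3541
z = (x̄−μ₀)/SE = (66.7−69)/3.3541 = -0.6857
p-value (two-sided) = 0.49288
At α=0.05: p ≥ α → fail to reject H₀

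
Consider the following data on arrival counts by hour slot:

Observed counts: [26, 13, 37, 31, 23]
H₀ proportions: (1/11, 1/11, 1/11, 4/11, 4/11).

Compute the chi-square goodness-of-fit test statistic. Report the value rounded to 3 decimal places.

test statistic = 88.858

n = 130; E_i = n·p_i = [11.82, 11.82, 11.82, 47.27, 47.27]
χ² = (26−11.82)²/11.82 + (13−11.82)²/11.82 + (37−11.82)²/11.82 + (31−47.27)²/47.27 + (23−47.27)²/47.27 = 88.8577
df = 4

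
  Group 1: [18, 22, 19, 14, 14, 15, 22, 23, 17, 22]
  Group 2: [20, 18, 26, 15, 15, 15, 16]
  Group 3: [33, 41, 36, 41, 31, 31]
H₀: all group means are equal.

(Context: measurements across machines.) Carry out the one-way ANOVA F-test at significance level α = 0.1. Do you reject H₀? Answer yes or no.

Group means [18.60, 17.86, 35.50], grand mean 22.783
SSB = Σnᵢ(x̄ᵢ−x̄)² = 1315.156; SSW = ΣΣ(x−x̄ᵢ)² = 318.757
MSB = 1315.156/2 = 657.5780; MSW = 318.757/20 = 15.9379
F = MSB/MSW = 41.2589
df = (2, 20)
p-value (upper-tail) = 0.00000
At α=0.1: p < α → reject H₀

reject H₀: yes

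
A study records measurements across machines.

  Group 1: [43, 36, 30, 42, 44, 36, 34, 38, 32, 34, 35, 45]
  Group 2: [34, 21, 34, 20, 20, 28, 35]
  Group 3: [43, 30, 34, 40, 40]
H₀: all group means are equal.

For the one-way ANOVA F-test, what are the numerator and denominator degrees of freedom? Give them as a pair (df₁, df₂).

degrees of freedom = [2, 21]

k = 3 groups, N = 24 total
df = (k−1, N−k) = (3−1, 24−3) = (2, 21)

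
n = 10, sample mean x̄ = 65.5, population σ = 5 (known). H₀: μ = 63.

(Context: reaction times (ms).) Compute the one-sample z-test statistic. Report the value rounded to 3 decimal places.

test statistic = 1.581

SE = σ/√n = 5/√10 = 1.5811
z = (x̄−μ₀)/SE = (65.5−63)/1.5811 = 1.5811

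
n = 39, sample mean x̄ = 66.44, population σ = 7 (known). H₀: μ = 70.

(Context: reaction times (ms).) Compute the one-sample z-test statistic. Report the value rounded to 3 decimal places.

SE = σ/√n = 7/√39 = 1.1209
z = (x̄−μ₀)/SE = (66.44−70)/1.1209 = -3.1760

test statistic = -3.176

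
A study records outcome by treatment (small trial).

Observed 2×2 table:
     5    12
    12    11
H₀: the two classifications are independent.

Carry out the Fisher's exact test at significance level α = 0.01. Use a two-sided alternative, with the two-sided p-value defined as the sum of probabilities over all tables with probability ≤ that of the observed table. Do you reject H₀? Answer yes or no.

Margins: r₁=17, r₂=23, c₁=17, c₂=23, n=40
p_obs = C(17,5)·C(23,12)/C(40,17); sum pmf over tables with pmf ≤ p_obs
p-value (two-sided) = 0.20245
At α=0.01: p ≥ α → fail to reject H₀

reject H₀: no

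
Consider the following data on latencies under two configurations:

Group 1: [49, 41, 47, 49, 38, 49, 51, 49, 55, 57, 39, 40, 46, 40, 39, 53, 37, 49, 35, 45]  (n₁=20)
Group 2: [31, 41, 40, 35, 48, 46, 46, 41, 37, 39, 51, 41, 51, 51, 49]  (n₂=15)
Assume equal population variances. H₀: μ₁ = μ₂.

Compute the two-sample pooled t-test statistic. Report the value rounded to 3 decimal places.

test statistic = 1.046

x̄₁=45.400, s₁=6.394, n₁=20
x̄₂=43.133, s₂=6.278, n₂=15
s_p² = [19·6.394² + 14·6.278²]/33 = 40.2586
SE = √(s_p²·(1/20+1/15)) = 2.1672
t = (45.400−43.133)/2.1672 = 1.0459
df = 33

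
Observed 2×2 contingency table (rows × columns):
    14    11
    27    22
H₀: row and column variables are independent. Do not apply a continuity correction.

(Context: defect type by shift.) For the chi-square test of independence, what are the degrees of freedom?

df = (r−1)(c−1) = (2−1)·(2−1) = 1

degrees of freedom = 1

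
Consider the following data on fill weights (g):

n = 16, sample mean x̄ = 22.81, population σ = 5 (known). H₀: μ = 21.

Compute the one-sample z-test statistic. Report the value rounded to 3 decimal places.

SE = σ/√n = 5/√16 = 1.2500
z = (x̄−μ₀)/SE = (22.81−21)/1.2500 = 1.4480

test statistic = 1.448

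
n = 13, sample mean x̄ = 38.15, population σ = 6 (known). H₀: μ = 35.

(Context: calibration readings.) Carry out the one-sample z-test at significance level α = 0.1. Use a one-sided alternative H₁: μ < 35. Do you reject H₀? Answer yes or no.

reject H₀: no

SE = σ/√n = 6/√13 = 1.6641
z = (x̄−μ₀)/SE = (38.15−35)/1.6641 = 1.8929
p-value (one-sided, H₁ less) = 0.97082
At α=0.1: p ≥ α → fail to reject H₀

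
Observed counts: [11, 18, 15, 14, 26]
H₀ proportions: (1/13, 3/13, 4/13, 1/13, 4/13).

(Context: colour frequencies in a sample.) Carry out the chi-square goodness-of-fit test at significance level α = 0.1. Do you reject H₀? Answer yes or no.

reject H₀: yes

n = 84; E_i = n·p_i = [6.46, 19.38, 25.85, 6.46, 25.85]
χ² = (11−6.46)²/6.46 + (18−19.38)²/19.38 + (15−25.85)²/25.85 + (14−6.46)²/6.46 + (26−25.85)²/25.85 = 16.6339
df = 4
p-value (upper-tail) = 0.00228
At α=0.1: p < α → reject H₀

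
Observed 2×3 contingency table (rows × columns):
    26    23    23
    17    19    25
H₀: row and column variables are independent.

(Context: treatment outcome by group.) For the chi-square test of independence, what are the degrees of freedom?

degrees of freedom = 2

df = (r−1)(c−1) = (2−1)·(3−1) = 2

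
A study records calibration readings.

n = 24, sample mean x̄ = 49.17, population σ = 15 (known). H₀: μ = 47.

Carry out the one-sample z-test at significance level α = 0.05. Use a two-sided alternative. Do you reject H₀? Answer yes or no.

SE = σ/√n = 15/√24 = 3.0619
z = (x̄−μ₀)/SE = (49.17−47)/3.0619 = 0.7087
p-value (two-sided) = 0.47850
At α=0.05: p ≥ α → fail to reject H₀

reject H₀: no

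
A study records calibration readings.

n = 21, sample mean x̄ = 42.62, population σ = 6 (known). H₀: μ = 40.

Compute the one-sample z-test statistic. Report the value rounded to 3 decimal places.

SE = σ/√n = 6/√21 = 1.3093
z = (x̄−μ₀)/SE = (42.62−40)/1.3093 = 2.0011

test statistic = 2.001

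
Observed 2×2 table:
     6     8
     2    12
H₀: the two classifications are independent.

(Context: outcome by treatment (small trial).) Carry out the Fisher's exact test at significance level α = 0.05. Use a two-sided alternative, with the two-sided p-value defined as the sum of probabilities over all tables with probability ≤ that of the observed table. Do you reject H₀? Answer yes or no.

Margins: r₁=14, r₂=14, c₁=8, c₂=20, n=28
p_obs = C(14,6)·C(14,2)/C(28,8); sum pmf over tables with pmf ≤ p_obs
p-value (two-sided) = 0.20870
At α=0.05: p ≥ α → fail to reject H₀

reject H₀: no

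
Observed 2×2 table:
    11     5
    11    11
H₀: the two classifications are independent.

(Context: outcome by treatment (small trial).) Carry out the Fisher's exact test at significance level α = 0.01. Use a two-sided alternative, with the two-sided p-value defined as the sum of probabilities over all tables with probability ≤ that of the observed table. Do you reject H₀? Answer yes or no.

reject H₀: no

Margins: r₁=16, r₂=22, c₁=22, c₂=16, n=38
p_obs = C(16,11)·C(22,11)/C(38,22); sum pmf over tables with pmf ≤ p_obs
p-value (two-sided) = 0.32625
At α=0.01: p ≥ α → fail to reject H₀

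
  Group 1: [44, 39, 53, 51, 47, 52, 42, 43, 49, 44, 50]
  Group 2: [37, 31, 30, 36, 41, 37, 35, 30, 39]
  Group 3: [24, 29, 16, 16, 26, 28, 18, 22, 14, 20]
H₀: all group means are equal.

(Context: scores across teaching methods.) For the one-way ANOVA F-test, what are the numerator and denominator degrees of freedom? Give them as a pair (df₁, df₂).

degrees of freedom = [2, 27]

k = 3 groups, N = 30 total
df = (k−1, N−k) = (3−1, 30−3) = (2, 27)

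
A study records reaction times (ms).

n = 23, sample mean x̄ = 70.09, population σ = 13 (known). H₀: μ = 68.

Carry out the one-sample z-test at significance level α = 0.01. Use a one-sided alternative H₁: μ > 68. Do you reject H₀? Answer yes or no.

SE = σ/√n = 13/√23 = 2.7107
z = (x̄−μ₀)/SE = (70.09−68)/2.7107 = 0.7710
p-value (one-sided, H₁ greater) = 0.22035
At α=0.01: p ≥ α → fail to reject H₀

reject H₀: no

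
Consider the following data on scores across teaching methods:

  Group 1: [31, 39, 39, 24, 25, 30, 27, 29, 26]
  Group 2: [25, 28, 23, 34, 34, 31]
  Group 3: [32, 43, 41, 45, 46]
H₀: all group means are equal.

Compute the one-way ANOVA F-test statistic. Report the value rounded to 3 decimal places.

test statistic = 9.148

Group means [30.00, 29.17, 41.40], grand mean 32.600
SSB = Σnᵢ(x̄ᵢ−x̄)² = 518.767; SSW = ΣΣ(x−x̄ᵢ)² = 482.033
MSB = 518.767/2 = 259.3833; MSW = 482.033/17 = 28.3549
F = MSB/MSW = 9.1477
df = (2, 17)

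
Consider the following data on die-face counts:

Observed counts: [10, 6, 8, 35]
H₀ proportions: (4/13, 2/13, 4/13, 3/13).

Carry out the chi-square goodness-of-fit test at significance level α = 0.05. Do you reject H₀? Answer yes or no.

reject H₀: yes

n = 59; E_i = n·p_i = [18.15, 9.08, 18.15, 13.62]
χ² = (10−18.15)²/18.15 + (6−9.08)²/9.08 + (8−18.15)²/18.15 + (35−13.62)²/13.62 = 43.9718
df = 3
p-value (upper-tail) = 0.00000
At α=0.05: p < α → reject H₀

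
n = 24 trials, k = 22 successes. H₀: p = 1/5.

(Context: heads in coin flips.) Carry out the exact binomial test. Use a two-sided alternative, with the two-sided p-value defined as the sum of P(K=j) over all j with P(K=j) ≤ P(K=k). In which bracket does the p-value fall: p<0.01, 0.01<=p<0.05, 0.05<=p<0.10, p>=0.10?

Exact binomial: n=24, k=22, p₀=1/5=0.2000
P(X=j) = C(n,j)·p₀^j·(1−p₀)^(n−j); p = Σ P(X=j) over j with P(X=j) ≤ P(X=22)
p-value (two-sided) = 0.00000
→ bracket: p<0.01

p-value bracket: p<0.01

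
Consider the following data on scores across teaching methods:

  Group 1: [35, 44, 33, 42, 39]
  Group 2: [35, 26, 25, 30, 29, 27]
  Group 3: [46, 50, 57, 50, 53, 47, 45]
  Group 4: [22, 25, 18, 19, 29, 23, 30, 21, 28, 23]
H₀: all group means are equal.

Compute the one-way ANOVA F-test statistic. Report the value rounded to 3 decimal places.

test statistic = 59.197

Group means [38.60, 28.67, 49.71, 23.80], grand mean 33.964
SSB = Σnᵢ(x̄ᵢ−x̄)² = 3045.402; SSW = ΣΣ(x−x̄ᵢ)² = 411.562
MSB = 3045.402/3 = 1015.1341; MSW = 411.562/24 = 17.1484
F = MSB/MSW = 59.1970
df = (3, 24)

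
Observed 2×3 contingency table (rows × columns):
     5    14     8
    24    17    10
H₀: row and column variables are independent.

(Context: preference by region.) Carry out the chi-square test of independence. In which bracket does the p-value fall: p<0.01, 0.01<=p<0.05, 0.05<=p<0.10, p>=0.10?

Row totals [27, 51], col totals [29, 31, 18], n=78
χ² = (5−10.04)²/10.04 + (14−10.73)²/10.73 + (8−6.23)²/6.23 + (24−18.96)²/18.96 + (17−20.27)²/20.27 + (10−11.77)²/11.77 = 6.1593
df = 2
p-value (upper-tail) = 0.04597
→ bracket: 0.01<=p<0.05

p-value bracket: 0.01<=p<0.05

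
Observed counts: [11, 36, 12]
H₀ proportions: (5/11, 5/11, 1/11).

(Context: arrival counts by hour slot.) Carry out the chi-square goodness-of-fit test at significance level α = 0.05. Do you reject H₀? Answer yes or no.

reject H₀: yes

n = 59; E_i = n·p_i = [26.82, 26.82, 5.36]
χ² = (11−26.82)²/26.82 + (36−26.82)²/26.82 + (12−5.36)²/5.36 = 20.6847
df = 2
p-value (upper-tail) = 0.00003
At α=0.05: p < α → reject H₀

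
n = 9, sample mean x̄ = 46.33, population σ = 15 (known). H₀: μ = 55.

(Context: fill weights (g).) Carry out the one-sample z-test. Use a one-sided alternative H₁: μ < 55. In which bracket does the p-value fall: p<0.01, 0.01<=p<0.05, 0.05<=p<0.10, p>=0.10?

p-value bracket: 0.01<=p<0.05

SE = σ/√n = 15/√9 = 5.0000
z = (x̄−μ₀)/SE = (46.33−55)/5.0000 = -1.7340
p-value (one-sided, H₁ less) = 0.04146
→ bracket: 0.01<=p<0.05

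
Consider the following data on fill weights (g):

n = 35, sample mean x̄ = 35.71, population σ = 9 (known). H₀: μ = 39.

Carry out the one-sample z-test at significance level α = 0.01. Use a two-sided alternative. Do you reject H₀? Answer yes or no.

reject H₀: no

SE = σ/√n = 9/√35 = 1.5213
z = (x̄−μ₀)/SE = (35.71−39)/1.5213 = -2.1627
p-value (two-sided) = 0.03057
At α=0.01: p ≥ α → fail to reject H₀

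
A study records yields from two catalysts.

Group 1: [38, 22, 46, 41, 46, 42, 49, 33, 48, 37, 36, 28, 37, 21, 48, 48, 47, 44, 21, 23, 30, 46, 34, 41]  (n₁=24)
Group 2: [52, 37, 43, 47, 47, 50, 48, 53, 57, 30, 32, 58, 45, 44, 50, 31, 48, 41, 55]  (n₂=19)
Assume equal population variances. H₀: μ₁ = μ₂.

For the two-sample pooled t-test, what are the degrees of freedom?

degrees of freedom = 41

df = n₁ + n₂ − 2 = 24 + 19 − 2 = 41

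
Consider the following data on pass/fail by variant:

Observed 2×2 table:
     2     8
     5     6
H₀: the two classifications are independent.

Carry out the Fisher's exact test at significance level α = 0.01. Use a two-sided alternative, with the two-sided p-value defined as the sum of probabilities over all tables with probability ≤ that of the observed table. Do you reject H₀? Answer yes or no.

Margins: r₁=10, r₂=11, c₁=7, c₂=14, n=21
p_obs = C(10,2)·C(11,5)/C(21,7); sum pmf over tables with pmf ≤ p_obs
p-value (two-sided) = 0.36146
At α=0.01: p ≥ α → fail to reject H₀

reject H₀: no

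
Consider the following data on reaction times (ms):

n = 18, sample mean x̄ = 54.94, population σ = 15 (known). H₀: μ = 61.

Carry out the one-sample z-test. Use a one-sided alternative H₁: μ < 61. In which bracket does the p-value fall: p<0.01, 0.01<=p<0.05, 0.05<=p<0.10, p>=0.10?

p-value bracket: 0.01<=p<0.05

SE = σ/√n = 15/√18 = 3.5355
z = (x̄−μ₀)/SE = (54.94−61)/3.5355 = -1.7140
p-value (one-sided, H₁ less) = 0.04326
→ bracket: 0.01<=p<0.05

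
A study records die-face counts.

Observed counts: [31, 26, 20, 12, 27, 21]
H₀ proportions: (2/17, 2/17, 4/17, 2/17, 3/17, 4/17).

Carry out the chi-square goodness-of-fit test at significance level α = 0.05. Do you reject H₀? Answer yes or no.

n = 137; E_i = n·p_i = [16.12, 16.12, 32.24, 16.12, 24.18, 32.24]
χ² = (31−16.12)²/16.12 + (26−16.12)²/16.12 + (20−32.24)²/32.24 + (12−16.12)²/16.12 + (27−24.18)²/24.18 + (21−32.24)²/32.24 = 29.7427
df = 5
p-value (upper-tail) = 0.00002
At α=0.05: p < α → reject H₀

reject H₀: yes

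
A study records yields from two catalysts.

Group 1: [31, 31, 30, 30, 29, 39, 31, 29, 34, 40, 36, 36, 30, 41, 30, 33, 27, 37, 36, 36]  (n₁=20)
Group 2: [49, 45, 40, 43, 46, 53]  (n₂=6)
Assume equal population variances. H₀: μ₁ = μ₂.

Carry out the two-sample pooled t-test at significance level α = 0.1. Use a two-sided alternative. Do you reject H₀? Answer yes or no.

reject H₀: yes

x̄₁=33.300, s₁=4.079, n₁=20
x̄₂=46.000, s₂=4.561, n₂=6
s_p² = [19·4.079² + 5·4.561²]/24 = 17.5083
SE = √(s_p²·(1/20+1/6)) = 1.9477
t = (33.300−46.000)/1.9477 = -6.5206
df = 24
p-value (two-sided) = 0.00000
At α=0.1: p < α → reject H₀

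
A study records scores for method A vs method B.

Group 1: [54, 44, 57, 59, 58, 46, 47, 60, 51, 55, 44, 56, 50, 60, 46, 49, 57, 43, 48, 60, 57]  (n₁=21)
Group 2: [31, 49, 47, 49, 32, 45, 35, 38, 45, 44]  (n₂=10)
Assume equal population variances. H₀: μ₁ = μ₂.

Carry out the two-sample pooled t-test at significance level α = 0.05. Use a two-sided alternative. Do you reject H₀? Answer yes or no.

reject H₀: yes

x̄₁=52.429, s₁=5.971, n₁=21
x̄₂=41.500, s₂=6.900, n₂=10
s_p² = [20·5.971² + 9·6.900²]/29 = 39.3670
SE = √(s_p²·(1/21+1/10)) = 2.4107
t = (52.429−41.500)/2.4107 = 4.5334
df = 29
p-value (two-sided) = 0.00009
At α=0.05: p < α → reject H₀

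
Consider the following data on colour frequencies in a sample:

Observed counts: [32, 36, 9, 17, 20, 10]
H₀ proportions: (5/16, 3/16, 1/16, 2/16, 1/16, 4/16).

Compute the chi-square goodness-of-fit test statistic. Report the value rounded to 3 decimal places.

n = 124; E_i = n·p_i = [38.75, 23.25, 7.75, 15.50, 7.75, 31.00]
χ² = (32−38.75)²/38.75 + (36−23.25)²/23.25 + (9−7.75)²/7.75 + (17−15.50)²/15.50 + (20−7.75)²/7.75 + (10−31.00)²/31.00 = 42.1032
df = 5

test statistic = 42.103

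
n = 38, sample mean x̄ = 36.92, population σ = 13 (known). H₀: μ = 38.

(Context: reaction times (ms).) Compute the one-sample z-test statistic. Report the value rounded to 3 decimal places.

test statistic = -0.512

SE = σ/√n = 13/√38 = 2.1089
z = (x̄−μ₀)/SE = (36.92−38)/2.1089 = -0.5121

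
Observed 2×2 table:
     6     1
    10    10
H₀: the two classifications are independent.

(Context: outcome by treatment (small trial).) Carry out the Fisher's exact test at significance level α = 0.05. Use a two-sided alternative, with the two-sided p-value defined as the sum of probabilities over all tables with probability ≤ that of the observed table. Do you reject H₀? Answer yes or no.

reject H₀: no

Margins: r₁=7, r₂=20, c₁=16, c₂=11, n=27
p_obs = C(7,6)·C(20,10)/C(27,16); sum pmf over tables with pmf ≤ p_obs
p-value (two-sided) = 0.18320
At α=0.05: p ≥ α → fail to reject H₀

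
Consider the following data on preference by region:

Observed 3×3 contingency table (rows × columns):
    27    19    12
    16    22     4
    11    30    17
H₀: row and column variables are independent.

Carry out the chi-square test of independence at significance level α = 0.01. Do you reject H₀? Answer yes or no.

Row totals [58, 42, 58], col totals [54, 71, 33], n=158
χ² = (27−19.82)²/19.82 + (19−26.06)²/26.06 + (12−12.11)²/12.11 + (16−14.35)²/14.35 + (22−18.87)²/18.87 + (4−8.77)²/8.77 + (11−19.82)²/19.82 + (30−26.06)²/26.06 + (17−12.11)²/12.11 = 14.3089
df = 4
p-value (upper-tail) = 0.00637
At α=0.01: p < α → reject H₀

reject H₀: yes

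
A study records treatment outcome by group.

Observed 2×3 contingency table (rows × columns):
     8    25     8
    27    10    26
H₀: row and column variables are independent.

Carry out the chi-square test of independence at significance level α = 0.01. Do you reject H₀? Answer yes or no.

Row totals [41, 63], col totals [35, 35, 34], n=104
χ² = (8−13.80)²/13.80 + (25−13.80)²/13.80 + (8−13.40)²/13.40 + (27−21.20)²/21.20 + (10−21.20)²/21.20 + (26−20.60)²/20.60 = 22.6311
df = 2
p-value (upper-tail) = 0.00001
At α=0.01: p < α → reject H₀

reject H₀: yes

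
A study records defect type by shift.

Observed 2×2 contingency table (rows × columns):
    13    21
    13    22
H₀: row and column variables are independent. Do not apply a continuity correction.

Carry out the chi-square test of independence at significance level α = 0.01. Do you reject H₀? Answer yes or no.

reject H₀: no

Row totals [34, 35], col totals [26, 43], n=69
χ² = (13−12.81)²/12.81 + (21−21.19)²/21.19 + (13−13.19)²/13.19 + (22−21.81)²/21.81 = 0.0088
df = 1
p-value (upper-tail) = 0.92541
At α=0.01: p ≥ α → fail to reject H₀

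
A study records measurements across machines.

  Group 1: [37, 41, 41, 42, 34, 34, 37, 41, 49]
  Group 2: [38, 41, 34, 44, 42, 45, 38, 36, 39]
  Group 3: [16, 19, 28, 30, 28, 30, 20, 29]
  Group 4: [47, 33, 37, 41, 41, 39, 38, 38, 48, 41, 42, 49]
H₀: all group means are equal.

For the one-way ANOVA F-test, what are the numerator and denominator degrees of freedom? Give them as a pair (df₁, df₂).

k = 4 groups, N = 38 total
df = (k−1, N−k) = (4−1, 38−4) = (3, 34)

degrees of freedom = [3, 34]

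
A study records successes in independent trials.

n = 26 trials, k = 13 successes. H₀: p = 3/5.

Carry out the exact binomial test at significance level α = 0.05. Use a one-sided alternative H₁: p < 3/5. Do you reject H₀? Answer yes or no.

Exact binomial: n=26, k=13, p₀=3/5=0.6000
P(X≤13) from Σ C(n,i)·p₀^i·(1−p₀)^(n−i)
p-value (one-sided, H₁ less) = 0.19935
At α=0.05: p ≥ α → fail to reject H₀

reject H₀: no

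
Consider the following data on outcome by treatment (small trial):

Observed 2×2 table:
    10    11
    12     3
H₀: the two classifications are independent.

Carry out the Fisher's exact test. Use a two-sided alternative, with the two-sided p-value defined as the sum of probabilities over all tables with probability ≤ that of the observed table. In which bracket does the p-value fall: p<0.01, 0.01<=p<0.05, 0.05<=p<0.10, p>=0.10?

p-value bracket: 0.05<=p<0.10

Margins: r₁=21, r₂=15, c₁=22, c₂=14, n=36
p_obs = C(21,10)·C(15,12)/C(36,22); sum pmf over tables with pmf ≤ p_obs
p-value (two-sided) = 0.08330
→ bracket: 0.05<=p<0.10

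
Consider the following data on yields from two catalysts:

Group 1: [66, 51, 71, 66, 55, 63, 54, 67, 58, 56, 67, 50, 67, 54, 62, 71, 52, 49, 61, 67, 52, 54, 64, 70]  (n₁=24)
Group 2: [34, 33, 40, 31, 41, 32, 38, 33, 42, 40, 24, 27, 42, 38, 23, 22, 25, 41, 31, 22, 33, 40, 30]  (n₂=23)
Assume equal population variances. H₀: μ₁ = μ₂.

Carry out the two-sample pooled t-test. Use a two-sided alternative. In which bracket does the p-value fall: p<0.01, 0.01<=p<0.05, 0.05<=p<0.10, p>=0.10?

p-value bracket: p<0.01

x̄₁=60.292, s₁=7.286, n₁=24
x̄₂=33.130, s₂=6.838, n₂=23
s_p² = [23·7.286² + 22·6.838²]/45 = 49.9904
SE = √(s_p²·(1/24+1/23)) = 2.0631
t = (60.292−33.130)/2.0631 = 13.1652
df = 45
p-value (two-sided) = 0.00000
→ bracket: p<0.01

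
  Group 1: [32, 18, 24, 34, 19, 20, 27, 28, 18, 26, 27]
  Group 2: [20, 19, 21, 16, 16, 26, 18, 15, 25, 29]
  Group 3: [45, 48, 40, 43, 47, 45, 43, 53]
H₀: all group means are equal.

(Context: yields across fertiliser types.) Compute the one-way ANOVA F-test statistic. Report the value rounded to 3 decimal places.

Group means [24.82, 20.50, 45.50], grand mean 29.034
SSB = Σnᵢ(x̄ᵢ−x̄)² = 3092.829; SSW = ΣΣ(x−x̄ᵢ)² = 618.136
MSB = 3092.829/2 = 1546.4146; MSW = 618.136/26 = 23.7745
F = MSB/MSW = 65.0452
df = (2, 26)

test statistic = 65.045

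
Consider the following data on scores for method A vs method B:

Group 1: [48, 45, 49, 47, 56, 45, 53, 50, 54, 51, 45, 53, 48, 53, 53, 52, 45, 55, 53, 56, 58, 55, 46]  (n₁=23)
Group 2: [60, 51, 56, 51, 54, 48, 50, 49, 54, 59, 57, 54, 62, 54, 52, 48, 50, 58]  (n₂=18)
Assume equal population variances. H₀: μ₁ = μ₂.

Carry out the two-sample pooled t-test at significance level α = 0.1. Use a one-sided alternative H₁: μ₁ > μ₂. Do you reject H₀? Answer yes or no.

x̄₁=50.870, s₁=4.093, n₁=23
x̄₂=53.722, s₂=4.226, n₂=18
s_p² = [22·4.093² + 17·4.226²]/39 = 17.2364
SE = √(s_p²·(1/23+1/18)) = 1.3065
t = (50.870−53.722)/1.3065 = -2.1834
df = 39
p-value (one-sided, H₁ greater) = 0.98246
At α=0.1: p ≥ α → fail to reject H₀

reject H₀: no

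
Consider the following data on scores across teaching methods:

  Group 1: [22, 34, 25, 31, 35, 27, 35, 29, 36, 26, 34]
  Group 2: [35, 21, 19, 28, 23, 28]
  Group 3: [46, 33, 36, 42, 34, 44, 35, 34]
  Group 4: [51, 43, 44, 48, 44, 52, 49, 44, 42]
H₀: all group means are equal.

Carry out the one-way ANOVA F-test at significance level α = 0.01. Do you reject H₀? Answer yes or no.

reject H₀: yes

Group means [30.36, 25.67, 38.00, 46.33], grand mean 35.559
SSB = Σnᵢ(x̄ᵢ−x̄)² = 1976.504; SSW = ΣΣ(x−x̄ᵢ)² = 699.879
MSB = 1976.504/3 = 658.8345; MSW = 699.879/30 = 23.3293
F = MSB/MSW = 28.2407
df = (3, 30)
p-value (upper-tail) = 0.00000
At α=0.01: p < α → reject H₀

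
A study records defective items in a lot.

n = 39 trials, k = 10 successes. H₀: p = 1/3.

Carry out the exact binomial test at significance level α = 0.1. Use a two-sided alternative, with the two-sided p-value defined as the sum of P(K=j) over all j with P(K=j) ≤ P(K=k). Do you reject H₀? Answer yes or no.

Exact binomial: n=39, k=10, p₀=1/3=0.3333
P(X=j) = C(n,j)·p₀^j·(1−p₀)^(n−j); p = Σ P(X=j) over j with P(X=j) ≤ P(X=10)
p-value (two-sided) = 0.39598
At α=0.1: p ≥ α → fail to reject H₀

reject H₀: no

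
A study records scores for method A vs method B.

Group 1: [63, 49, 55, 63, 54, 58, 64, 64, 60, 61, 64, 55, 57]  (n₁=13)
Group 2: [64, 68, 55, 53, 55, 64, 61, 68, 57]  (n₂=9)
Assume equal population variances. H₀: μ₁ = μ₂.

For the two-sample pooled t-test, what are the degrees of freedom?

df = n₁ + n₂ − 2 = 13 + 9 − 2 = 20

degrees of freedom = 20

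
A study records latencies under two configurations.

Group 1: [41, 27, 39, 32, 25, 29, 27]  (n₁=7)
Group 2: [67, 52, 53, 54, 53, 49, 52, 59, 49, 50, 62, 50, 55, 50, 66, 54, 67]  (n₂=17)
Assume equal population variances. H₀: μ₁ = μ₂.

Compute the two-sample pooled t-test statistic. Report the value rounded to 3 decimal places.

test statistic = -8.435

x̄₁=31.429, s₁=6.268, n₁=7
x̄₂=55.412, s₂=6.355, n₂=17
s_p² = [6·6.268² + 16·6.355²]/22 = 40.0833
SE = √(s_p²·(1/7+1/17)) = 2.8432
t = (31.429−55.412)/2.8432 = -8.4352
df = 22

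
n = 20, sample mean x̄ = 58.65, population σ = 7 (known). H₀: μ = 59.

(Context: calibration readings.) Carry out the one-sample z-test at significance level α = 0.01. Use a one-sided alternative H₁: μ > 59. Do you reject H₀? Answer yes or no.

SE = σ/√n = 7/√20 = 1.5652
z = (x̄−μ₀)/SE = (58.65−59)/1.5652 = -0.2236
p-value (one-sided, H₁ greater) = 0.58847
At α=0.01: p ≥ α → fail to reject H₀

reject H₀: no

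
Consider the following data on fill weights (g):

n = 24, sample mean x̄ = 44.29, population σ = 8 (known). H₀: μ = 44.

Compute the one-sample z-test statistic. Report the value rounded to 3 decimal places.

SE = σ/√n = 8/√24 = 1.6330
z = (x̄−μ₀)/SE = (44.29−44)/1.6330 = 0.1776

test statistic = 0.178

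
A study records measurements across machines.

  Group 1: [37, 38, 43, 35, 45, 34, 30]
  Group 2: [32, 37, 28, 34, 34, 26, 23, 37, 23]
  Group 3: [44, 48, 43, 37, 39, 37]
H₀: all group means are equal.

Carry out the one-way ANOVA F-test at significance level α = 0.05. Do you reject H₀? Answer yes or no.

Group means [37.43, 30.44, 41.33], grand mean 35.636
SSB = Σnᵢ(x̄ᵢ−x̄)² = 459.821; SSW = ΣΣ(x−x̄ᵢ)² = 509.270
MSB = 459.821/2 = 229.9105; MSW = 509.270/19 = 26.8037
F = MSB/MSW = 8.5776
df = (2, 19)
p-value (upper-tail) = 0.00222
At α=0.05: p < α → reject H₀

reject H₀: yes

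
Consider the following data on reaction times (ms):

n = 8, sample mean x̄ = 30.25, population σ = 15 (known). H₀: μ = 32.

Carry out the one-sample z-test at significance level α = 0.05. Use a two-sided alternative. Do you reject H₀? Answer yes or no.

SE = σ/√n = 15/√8 = 5.3033
z = (x̄−μ₀)/SE = (30.25−32)/5.3033 = -0.3300
p-value (two-sided) = 0.74141
At α=0.05: p ≥ α → fail to reject H₀

reject H₀: no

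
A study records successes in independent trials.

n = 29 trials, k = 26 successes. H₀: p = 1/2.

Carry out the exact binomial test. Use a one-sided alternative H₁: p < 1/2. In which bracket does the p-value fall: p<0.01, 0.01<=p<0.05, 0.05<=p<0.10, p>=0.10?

p-value bracket: p>=0.10

Exact binomial: n=29, k=26, p₀=1/2=0.5000
P(X≤26) from Σ C(n,i)·p₀^i·(1−p₀)^(n−i)
p-value (one-sided, H₁ less) = 1.00000
→ bracket: p>=0.10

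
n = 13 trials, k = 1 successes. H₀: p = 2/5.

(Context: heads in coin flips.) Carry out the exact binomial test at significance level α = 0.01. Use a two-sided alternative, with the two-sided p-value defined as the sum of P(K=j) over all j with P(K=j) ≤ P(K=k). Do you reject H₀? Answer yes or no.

reject H₀: no

Exact binomial: n=13, k=1, p₀=2/5=0.4000
P(X=j) = C(n,j)·p₀^j·(1−p₀)^(n−j); p = Σ P(X=j) over j with P(X=j) ≤ P(X=1)
p-value (two-sided) = 0.02042
At α=0.01: p ≥ α → fail to reject H₀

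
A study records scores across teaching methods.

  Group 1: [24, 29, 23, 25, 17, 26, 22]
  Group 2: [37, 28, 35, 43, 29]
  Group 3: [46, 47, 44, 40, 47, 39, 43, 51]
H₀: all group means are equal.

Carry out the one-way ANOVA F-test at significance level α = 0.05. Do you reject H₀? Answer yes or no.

reject H₀: yes

Group means [23.71, 34.40, 44.62], grand mean 34.750
SSB = Σnᵢ(x̄ᵢ−x̄)² = 1633.246; SSW = ΣΣ(x−x̄ᵢ)² = 344.504
MSB = 1633.246/2 = 816.6232; MSW = 344.504/17 = 20.2649
F = MSB/MSW = 40.2974
df = (2, 17)
p-value (upper-tail) = 0.00000
At α=0.05: p < α → reject H₀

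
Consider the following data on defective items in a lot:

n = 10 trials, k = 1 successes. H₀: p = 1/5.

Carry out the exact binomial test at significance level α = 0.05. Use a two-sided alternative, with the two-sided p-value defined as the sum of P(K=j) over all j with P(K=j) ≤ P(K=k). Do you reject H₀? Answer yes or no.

Exact binomial: n=10, k=1, p₀=1/5=0.2000
P(X=j) = C(n,j)·p₀^j·(1−p₀)^(n−j); p = Σ P(X=j) over j with P(X=j) ≤ P(X=1)
p-value (two-sided) = 0.69801
At α=0.05: p ≥ α → fail to reject H₀

reject H₀: no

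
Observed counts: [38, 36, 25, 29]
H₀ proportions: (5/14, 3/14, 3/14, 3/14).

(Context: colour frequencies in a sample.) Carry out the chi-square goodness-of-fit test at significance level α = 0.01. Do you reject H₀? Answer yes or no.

n = 128; E_i = n·p_i = [45.71, 27.43, 27.43, 27.43]
χ² = (38−45.71)²/45.71 + (36−27.43)²/27.43 + (25−27.43)²/27.43 + (29−27.43)²/27.43 = 4.2854
df = 3
p-value (upper-tail) = 0.23225
At α=0.01: p ≥ α → fail to reject H₀

reject H₀: no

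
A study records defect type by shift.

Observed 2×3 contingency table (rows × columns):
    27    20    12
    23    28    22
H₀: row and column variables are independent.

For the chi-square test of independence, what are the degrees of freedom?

df = (r−1)(c−1) = (2−1)·(3−1) = 2

degrees of freedom = 2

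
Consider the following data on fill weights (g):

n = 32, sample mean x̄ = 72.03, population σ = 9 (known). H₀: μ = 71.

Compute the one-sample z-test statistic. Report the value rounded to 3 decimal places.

SE = σ/√n = 9/√32 = 1.5910
z = (x̄−μ₀)/SE = (72.03−71)/1.5910 = 0.6474

test statistic = 0.647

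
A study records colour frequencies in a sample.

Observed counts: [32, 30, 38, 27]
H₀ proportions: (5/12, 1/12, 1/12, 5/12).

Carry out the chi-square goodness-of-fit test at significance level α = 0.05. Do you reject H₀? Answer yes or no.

n = 127; E_i = n·p_i = [52.92, 10.58, 10.58, 52.92]
χ² = (32−52.92)²/52.92 + (30−10.58)²/10.58 + (38−10.58)²/10.58 + (27−52.92)²/52.92 = 127.6079
df = 3
p-value (upper-tail) = 0.00000
At α=0.05: p < α → reject H₀

reject H₀: yes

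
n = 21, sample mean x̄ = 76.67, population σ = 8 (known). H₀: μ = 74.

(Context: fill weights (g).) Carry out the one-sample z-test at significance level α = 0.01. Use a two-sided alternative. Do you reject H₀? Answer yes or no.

SE = σ/√n = 8/√21 = 1.7457
z = (x̄−μ₀)/SE = (76.67−74)/1.7457 = 1.5294
p-value (two-sided) = 0.12616
At α=0.01: p ≥ α → fail to reject H₀

reject H₀: no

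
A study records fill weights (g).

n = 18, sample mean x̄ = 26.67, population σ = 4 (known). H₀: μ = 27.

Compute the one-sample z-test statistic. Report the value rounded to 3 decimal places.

SE = σ/√n = 4/√18 = 0.9428
z = (x̄−μ₀)/SE = (26.67−27)/0.9428 = -0.3500

test statistic = -0.350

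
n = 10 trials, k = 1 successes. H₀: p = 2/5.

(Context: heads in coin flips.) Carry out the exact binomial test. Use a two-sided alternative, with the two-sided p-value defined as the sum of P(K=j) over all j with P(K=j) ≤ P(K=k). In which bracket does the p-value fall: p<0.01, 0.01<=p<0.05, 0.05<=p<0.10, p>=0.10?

Exact binomial: n=10, k=1, p₀=2/5=0.4000
P(X=j) = C(n,j)·p₀^j·(1−p₀)^(n−j); p = Σ P(X=j) over j with P(X=j) ≤ P(X=1)
p-value (two-sided) = 0.05865
→ bracket: 0.05<=p<0.10

p-value bracket: 0.05<=p<0.10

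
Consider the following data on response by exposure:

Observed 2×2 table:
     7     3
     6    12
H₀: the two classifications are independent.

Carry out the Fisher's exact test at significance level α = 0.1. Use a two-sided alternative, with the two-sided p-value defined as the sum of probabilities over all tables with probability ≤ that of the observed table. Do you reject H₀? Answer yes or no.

reject H₀: no

Margins: r₁=10, r₂=18, c₁=13, c₂=15, n=28
p_obs = C(10,7)·C(18,6)/C(28,13); sum pmf over tables with pmf ≤ p_obs
p-value (two-sided) = 0.11407
At α=0.1: p ≥ α → fail to reject H₀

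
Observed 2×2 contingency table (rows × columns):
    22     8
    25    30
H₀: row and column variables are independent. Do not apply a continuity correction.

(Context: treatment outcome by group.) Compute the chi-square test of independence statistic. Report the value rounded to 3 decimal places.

Row totals [30, 55], col totals [47, 38], n=85
χ² = (22−16.59)²/16.59 + (8−13.41)²/13.41 + (25−30.41)²/30.41 + (30−24.59)²/24.59 = 6.1034
df = 1

test statistic = 6.103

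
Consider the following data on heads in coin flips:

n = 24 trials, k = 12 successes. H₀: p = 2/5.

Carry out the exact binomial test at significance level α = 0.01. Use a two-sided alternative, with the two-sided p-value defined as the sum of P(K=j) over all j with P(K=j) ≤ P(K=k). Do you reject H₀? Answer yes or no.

Exact binomial: n=24, k=12, p₀=2/5=0.4000
P(X=j) = C(n,j)·p₀^j·(1−p₀)^(n−j); p = Σ P(X=j) over j with P(X=j) ≤ P(X=12)
p-value (two-sided) = 0.40497
At α=0.01: p ≥ α → fail to reject H₀

reject H₀: no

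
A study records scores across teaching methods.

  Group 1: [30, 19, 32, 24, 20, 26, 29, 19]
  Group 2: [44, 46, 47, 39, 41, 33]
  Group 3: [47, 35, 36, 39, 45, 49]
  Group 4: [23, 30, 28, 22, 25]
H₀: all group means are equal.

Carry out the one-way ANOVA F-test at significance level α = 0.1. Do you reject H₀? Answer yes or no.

Group means [24.88, 41.67, 41.83, 25.60], grand mean 33.120
SSB = Σnᵢ(x̄ᵢ−x̄)² = 1720.398; SSW = ΣΣ(x−x̄ᵢ)² = 546.242
MSB = 1720.398/3 = 573.4661; MSW = 546.242/21 = 26.0115
F = MSB/MSW = 22.0466
df = (3, 21)
p-value (upper-tail) = 0.00000
At α=0.1: p < α → reject H₀

reject H₀: yes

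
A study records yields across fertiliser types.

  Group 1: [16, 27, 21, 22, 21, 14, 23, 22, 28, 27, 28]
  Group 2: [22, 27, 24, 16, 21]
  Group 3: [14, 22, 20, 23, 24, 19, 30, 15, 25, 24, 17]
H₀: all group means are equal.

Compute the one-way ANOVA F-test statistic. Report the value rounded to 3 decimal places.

Group means [22.64, 22.00, 21.18], grand mean 21.926
SSB = Σnᵢ(x̄ᵢ−x̄)² = 11.670; SSW = ΣΣ(x−x̄ᵢ)² = 512.182
MSB = 11.670/2 = 5.8350; MSW = 512.182/24 = 21.3409
F = MSB/MSW = 0.2734
df = (2, 24)

test statistic = 0.273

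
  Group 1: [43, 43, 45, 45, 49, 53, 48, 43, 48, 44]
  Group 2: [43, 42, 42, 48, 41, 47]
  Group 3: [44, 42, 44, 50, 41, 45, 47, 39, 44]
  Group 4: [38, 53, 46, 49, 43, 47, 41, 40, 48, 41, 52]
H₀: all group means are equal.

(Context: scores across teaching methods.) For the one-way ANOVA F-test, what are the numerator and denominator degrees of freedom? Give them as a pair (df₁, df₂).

degrees of freedom = [3, 32]

k = 4 groups, N = 36 total
df = (k−1, N−k) = (4−1, 36−4) = (3, 32)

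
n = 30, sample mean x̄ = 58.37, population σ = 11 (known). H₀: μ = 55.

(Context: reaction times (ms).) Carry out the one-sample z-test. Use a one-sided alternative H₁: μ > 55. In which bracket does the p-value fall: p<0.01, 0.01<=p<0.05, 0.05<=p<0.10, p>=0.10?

p-value bracket: 0.01<=p<0.05

SE = σ/√n = 11/√30 = 2.0083
z = (x̄−μ₀)/SE = (58.37−55)/2.0083 = 1.6780
p-value (one-sided, H₁ greater) = 0.04667
→ bracket: 0.01<=p<0.05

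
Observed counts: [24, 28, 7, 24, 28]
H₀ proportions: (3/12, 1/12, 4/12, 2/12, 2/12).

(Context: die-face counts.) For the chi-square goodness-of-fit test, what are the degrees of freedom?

df = k − 1 = 5 − 1 = 4

degrees of freedom = 4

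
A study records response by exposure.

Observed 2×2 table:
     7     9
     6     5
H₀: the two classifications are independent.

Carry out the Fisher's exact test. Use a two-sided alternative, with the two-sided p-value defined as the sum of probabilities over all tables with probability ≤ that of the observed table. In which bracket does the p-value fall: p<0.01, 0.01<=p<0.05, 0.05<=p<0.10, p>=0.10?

Margins: r₁=16, r₂=11, c₁=13, c₂=14, n=27
p_obs = C(16,7)·C(11,6)/C(27,13); sum pmf over tables with pmf ≤ p_obs
p-value (two-sided) = 0.70357
→ bracket: p>=0.10

p-value bracket: p>=0.10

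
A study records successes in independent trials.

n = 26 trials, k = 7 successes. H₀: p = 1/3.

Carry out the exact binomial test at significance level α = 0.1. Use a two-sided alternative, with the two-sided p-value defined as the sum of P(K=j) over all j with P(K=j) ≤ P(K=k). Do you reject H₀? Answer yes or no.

Exact binomial: n=26, k=7, p₀=1/3=0.3333
P(X=j) = C(n,j)·p₀^j·(1−p₀)^(n−j); p = Σ P(X=j) over j with P(X=j) ≤ P(X=7)
p-value (two-sided) = 0.54081
At α=0.1: p ≥ α → fail to reject H₀

reject H₀: no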